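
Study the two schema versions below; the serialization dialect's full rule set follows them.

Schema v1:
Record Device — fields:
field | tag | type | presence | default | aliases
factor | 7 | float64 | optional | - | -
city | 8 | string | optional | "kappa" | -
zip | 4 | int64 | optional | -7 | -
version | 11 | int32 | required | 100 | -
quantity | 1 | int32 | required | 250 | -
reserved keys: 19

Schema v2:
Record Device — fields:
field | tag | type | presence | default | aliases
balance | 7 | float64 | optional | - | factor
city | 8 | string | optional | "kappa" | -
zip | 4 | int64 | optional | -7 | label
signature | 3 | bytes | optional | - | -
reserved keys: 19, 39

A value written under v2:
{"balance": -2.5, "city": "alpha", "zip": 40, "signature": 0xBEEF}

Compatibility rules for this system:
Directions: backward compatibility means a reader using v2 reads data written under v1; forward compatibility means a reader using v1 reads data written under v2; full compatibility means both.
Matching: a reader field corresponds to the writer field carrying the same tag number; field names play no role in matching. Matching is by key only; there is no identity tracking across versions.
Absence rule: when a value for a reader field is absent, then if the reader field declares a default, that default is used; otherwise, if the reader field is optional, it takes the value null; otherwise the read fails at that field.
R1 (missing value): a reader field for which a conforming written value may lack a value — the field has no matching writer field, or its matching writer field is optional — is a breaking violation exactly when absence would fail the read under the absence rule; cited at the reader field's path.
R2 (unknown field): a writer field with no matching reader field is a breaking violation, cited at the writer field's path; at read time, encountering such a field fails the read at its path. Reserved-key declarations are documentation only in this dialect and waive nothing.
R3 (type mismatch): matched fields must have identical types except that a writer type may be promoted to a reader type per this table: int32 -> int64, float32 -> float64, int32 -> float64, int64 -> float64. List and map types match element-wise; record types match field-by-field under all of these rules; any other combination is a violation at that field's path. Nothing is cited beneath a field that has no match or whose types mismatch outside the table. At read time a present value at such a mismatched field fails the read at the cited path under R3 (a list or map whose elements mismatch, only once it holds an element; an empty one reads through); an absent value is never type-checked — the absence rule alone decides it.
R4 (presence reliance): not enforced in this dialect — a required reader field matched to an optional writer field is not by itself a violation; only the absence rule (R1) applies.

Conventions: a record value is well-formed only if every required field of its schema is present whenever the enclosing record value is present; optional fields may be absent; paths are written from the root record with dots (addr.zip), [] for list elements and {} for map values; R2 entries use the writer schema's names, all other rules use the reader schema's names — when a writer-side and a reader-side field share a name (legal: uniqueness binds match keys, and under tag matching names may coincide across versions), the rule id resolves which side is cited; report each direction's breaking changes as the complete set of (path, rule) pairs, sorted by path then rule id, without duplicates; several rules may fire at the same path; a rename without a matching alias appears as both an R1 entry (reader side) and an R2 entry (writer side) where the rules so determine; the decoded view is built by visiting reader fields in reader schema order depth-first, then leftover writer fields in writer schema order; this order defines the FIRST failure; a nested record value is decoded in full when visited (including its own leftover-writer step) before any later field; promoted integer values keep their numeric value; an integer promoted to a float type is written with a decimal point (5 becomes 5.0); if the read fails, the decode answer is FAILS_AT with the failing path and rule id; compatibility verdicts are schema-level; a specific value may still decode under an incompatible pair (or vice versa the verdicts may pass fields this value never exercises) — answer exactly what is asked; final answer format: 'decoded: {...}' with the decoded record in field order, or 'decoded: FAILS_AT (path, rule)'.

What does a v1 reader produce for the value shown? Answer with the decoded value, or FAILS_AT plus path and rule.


each type pair in Device: writer, then reader
decode walk for Device under reader schema v1:
  factor := -2.5 (from writer balance)
  city := "alpha"
  zip := 40
  version := 100 (no value, default fills)
  quantity := 250 (no value, default fills)
  read fails at signature under R2 (unknown field)
  => FAILS_AT (signature, R2)
the rest of the Device diff is inert for this question:
  renamed field factor to balance in record Device (alias factor declared on the renamed field) -> fires no rule on Device under this dialect and leaves the result unchanged
  removed field version from record Device -> changes Device's schema-level verdicts only — the decode of this value is the same
  removed field quantity from record Device -> changes Device's schema-level verdicts only — the decode of this value is the same

decoded: FAILS_AT (signature, R2)


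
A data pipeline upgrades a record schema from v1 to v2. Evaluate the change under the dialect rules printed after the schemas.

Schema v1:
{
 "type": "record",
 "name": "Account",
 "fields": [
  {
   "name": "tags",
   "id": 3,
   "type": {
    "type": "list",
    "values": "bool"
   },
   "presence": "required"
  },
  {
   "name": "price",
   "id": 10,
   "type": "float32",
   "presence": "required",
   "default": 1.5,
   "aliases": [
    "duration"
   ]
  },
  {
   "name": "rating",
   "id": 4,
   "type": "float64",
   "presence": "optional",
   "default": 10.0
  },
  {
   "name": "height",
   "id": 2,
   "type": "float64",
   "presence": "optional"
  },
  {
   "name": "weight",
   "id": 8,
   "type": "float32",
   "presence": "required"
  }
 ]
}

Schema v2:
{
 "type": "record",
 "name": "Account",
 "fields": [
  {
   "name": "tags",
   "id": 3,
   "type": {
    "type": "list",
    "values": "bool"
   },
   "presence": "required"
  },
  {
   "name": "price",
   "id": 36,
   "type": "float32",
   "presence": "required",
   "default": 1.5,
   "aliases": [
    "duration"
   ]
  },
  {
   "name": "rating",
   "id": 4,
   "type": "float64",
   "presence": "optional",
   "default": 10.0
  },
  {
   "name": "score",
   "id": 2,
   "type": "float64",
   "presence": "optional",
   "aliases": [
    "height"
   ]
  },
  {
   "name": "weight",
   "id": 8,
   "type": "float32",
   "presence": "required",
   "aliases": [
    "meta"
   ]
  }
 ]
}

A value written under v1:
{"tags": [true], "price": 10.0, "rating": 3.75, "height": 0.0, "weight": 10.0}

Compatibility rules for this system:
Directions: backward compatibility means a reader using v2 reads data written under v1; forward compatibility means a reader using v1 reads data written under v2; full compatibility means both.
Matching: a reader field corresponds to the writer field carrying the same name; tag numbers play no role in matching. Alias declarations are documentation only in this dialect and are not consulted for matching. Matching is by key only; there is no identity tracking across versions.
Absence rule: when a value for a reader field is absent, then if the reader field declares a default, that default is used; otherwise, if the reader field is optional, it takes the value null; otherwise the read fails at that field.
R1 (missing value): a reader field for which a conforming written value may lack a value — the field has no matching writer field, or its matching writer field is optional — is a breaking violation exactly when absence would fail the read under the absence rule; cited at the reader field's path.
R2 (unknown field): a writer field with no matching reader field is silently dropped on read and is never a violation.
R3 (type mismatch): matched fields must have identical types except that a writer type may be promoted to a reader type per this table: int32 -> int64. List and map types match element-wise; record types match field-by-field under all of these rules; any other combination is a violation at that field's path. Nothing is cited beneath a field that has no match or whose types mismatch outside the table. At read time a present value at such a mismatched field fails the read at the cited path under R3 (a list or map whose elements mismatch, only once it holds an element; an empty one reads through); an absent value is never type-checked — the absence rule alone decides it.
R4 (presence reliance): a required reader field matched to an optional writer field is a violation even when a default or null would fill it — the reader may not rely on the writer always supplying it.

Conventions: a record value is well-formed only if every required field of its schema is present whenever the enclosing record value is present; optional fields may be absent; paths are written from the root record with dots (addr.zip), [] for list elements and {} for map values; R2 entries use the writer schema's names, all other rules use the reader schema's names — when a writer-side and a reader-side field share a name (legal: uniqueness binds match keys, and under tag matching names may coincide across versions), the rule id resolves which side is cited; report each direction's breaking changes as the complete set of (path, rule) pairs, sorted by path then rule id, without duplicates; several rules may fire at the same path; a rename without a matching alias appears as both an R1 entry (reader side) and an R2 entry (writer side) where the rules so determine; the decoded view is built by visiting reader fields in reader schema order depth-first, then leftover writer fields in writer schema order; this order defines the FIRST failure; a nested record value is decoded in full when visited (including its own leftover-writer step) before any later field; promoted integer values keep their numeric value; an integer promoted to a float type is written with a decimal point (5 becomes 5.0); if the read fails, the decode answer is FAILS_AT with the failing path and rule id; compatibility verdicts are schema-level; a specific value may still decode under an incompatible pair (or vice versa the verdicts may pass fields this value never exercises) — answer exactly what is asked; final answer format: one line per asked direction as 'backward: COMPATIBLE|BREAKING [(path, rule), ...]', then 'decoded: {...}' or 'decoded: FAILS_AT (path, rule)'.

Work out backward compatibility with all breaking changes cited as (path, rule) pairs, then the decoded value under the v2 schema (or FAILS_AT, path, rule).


backward: COMPATIBLE []; decoded: {"tags": [true], "price": 10.0, "rating": 3.75, "score": null, "weight": 10.0}

the writer's type comes first in each Account pair
backward for Account (reader v2, writer v1):
  tags: paired with writer tags (list<bool> -> list<bool>; writer required)
  price: paired with writer price (float32 -> float32; writer required)
  rating: paired with writer rating (float64 -> float64; writer optional)
  no writer field matches reader score
  weight: paired with writer weight (float32 -> float32; writer required)
  height (writer side), unknown to reader
  => backward verdict for Account: COMPATIBLE, no violations
migrating the Account value to v2:
  tags := [true]
  price := 10.0
  rating := 3.75
  score := null (absent, optional -> null)
  weight := 10.0
  writer height: unknown -> dropped
  => decoded: {"tags": [true], "price": 10.0, "rating": 3.75, "score": null, "weight": 10.0}
remaining Account differences; none change what is asked:
  field price in record Account: tag 10 changed to 36 -> triggers nothing under Account's printed rules — same verdict


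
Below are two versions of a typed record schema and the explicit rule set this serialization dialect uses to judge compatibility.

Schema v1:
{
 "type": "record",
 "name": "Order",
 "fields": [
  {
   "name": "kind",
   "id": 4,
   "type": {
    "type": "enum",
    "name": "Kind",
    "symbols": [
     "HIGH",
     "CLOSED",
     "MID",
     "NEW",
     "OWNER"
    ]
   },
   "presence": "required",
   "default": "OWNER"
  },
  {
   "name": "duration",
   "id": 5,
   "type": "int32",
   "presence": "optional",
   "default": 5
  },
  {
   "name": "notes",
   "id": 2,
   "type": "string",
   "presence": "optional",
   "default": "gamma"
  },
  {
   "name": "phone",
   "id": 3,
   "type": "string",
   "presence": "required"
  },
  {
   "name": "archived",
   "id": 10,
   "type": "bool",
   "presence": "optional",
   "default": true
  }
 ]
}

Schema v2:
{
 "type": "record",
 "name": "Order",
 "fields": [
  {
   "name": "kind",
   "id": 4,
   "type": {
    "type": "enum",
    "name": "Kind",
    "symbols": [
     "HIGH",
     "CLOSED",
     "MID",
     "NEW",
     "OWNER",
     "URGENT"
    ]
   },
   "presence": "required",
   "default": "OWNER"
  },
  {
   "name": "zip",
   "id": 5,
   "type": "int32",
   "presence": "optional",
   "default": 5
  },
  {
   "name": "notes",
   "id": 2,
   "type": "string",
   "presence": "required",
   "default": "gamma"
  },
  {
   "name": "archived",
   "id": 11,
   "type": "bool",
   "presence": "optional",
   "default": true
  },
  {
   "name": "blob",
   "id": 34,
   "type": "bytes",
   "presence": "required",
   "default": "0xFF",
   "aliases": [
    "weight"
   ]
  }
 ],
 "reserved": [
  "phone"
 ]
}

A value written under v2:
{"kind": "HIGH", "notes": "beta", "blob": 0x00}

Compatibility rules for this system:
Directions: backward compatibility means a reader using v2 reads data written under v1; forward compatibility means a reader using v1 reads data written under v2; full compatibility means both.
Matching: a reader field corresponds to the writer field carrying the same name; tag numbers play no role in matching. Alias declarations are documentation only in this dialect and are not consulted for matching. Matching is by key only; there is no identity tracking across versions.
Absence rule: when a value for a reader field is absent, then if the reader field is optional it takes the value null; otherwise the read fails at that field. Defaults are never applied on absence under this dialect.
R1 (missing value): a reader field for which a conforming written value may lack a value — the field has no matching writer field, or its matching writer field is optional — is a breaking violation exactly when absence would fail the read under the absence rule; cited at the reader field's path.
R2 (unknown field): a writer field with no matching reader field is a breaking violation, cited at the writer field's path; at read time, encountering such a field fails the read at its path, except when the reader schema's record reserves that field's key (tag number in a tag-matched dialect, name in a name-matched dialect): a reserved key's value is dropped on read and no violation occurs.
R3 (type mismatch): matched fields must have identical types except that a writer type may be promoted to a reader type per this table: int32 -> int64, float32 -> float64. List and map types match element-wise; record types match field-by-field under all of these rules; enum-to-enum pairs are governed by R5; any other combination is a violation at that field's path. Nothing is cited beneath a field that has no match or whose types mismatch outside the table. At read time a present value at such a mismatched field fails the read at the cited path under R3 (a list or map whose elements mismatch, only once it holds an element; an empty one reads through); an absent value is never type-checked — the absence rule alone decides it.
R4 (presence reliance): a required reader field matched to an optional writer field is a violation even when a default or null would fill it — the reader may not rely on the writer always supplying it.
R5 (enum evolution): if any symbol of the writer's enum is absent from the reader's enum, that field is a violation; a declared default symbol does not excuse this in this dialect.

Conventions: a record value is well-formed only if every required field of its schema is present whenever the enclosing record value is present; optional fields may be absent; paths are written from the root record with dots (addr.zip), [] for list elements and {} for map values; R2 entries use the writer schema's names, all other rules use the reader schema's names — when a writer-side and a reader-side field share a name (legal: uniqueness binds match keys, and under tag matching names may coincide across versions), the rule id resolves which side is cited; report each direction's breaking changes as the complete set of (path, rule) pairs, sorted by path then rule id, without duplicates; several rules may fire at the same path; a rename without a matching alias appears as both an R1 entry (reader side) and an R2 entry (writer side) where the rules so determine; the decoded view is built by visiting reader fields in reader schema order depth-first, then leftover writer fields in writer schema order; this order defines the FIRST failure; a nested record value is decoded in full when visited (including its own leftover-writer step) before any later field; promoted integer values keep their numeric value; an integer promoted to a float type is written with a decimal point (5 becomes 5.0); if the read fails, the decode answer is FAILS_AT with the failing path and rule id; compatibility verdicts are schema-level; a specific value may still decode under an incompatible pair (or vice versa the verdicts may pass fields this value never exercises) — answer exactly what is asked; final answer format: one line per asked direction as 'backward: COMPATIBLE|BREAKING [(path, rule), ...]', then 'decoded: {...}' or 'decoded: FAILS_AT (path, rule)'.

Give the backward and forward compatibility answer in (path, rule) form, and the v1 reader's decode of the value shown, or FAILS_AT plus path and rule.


in Order below, arrows point writer -> reader
backward on Order — v2 reading data written by v1:
  kind: Kind -> Kind, writer required; from kind
  zip: no writer-side match
  notes: string -> string, writer optional; from notes
  archived: bool -> bool, writer optional; from archived
  blob: no writer-side match
  writer field duration has no reader counterpart
  writer field phone has no reader counterpart
  R1 fires at blob
  R2 fires at duration
  R1 fires at notes
  R4 fires at notes
  => 4 violation(s): backward is BREAKING for Order
forward on Order — v1 reading data written by v2:
  kind: Kind -> Kind, writer required; from kind
  duration: no writer-side match
  notes: string -> string, writer required; from notes
  phone: no writer-side match
  archived: bool -> bool, writer optional; from archived
  writer field zip has no reader counterpart
  writer field blob has no reader counterpart
  R2 fires at blob
  R5 fires at kind
  R1 fires at phone
  R2 fires at zip
  => 4 violation(s): forward is BREAKING for Order
migrating the Order value to v1:
  kind := "HIGH"
  duration := null (not supplied -> null)
  notes := "beta"
  read fails at phone under R1 (no fill)
  => FAILS_AT (phone, R1)

backward: BREAKING [(blob, R1), (duration, R2), (notes, R1), (notes, R4)]; forward: BREAKING [(blob, R2), (kind, R5), (phone, R1), (zip, R2)]; decoded: FAILS_AT (phone, R1)


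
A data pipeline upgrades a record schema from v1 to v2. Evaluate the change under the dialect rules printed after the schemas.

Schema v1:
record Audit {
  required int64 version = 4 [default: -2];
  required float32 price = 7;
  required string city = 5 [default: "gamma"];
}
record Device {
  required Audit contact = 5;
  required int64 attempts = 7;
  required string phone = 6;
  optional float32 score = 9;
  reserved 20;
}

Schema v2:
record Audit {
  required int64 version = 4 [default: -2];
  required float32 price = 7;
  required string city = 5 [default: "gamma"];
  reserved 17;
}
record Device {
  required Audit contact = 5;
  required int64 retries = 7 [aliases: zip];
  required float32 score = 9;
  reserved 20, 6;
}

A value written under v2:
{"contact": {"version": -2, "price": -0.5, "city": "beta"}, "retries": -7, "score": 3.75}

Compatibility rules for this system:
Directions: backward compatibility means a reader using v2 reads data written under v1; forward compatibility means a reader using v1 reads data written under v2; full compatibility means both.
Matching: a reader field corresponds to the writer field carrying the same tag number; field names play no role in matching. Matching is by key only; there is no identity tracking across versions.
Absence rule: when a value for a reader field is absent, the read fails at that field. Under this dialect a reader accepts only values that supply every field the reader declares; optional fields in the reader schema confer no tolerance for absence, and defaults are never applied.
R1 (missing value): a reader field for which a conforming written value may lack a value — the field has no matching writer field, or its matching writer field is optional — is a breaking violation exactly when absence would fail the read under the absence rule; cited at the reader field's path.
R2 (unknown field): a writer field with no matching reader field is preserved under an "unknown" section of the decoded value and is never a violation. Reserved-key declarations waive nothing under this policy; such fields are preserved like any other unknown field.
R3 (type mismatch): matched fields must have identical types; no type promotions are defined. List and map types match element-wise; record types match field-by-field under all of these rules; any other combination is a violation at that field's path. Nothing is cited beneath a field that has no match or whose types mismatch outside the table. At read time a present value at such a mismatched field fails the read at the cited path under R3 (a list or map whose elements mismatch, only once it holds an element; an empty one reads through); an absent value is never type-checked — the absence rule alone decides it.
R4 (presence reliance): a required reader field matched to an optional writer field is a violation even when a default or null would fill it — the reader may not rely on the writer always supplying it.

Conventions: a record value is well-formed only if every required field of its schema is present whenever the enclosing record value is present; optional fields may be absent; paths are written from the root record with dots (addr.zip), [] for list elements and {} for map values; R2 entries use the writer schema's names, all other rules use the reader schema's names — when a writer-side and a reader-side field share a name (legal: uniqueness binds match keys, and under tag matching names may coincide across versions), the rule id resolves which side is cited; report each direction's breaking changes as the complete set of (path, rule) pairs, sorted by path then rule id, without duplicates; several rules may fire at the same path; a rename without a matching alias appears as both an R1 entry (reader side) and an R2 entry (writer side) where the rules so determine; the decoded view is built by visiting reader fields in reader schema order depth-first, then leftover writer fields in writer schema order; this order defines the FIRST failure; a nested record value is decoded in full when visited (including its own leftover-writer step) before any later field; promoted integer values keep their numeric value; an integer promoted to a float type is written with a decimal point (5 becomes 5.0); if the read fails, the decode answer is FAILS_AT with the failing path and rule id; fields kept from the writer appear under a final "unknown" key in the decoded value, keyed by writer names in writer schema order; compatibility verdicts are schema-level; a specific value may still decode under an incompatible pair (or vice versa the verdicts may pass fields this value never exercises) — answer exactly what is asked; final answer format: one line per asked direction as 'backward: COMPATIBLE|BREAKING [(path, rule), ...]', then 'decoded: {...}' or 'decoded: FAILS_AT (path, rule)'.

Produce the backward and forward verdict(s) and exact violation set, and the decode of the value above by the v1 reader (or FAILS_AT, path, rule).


in Device below, arrows point writer -> reader
backward analysis of Device with v2 as reader and v1 as writer:
  contact: Audit -> Audit, writer required; from contact
  retries: int64 -> int64, writer required; from attempts
  score: float32 -> float32, writer optional; from score
  writer field phone has no reader counterpart
  contact.version: int64 -> int64, writer required; from contact.version
  contact.price: float32 -> float32, writer required; from contact.price
  contact.city: string -> string, writer required; from contact.city
  breaking: (score, R1)
  breaking: (score, R4)
  => backward verdict for Device: BREAKING, 2 violation(s)
forward analysis of Device with v1 as reader and v2 as writer:
  contact: Audit -> Audit, writer required; from contact
  attempts: int64 -> int64, writer required; from retries
  no writer field matches reader phone
  score: float32 -> float32, writer required; from score
  contact.version: int64 -> int64, writer required; from contact.version
  contact.price: float32 -> float32, writer required; from contact.price
  contact.city: string -> string, writer required; from contact.city
  breaking: (phone, R1)
  => forward verdict for Device: BREAKING, 1 violation(s)
decode walk for Device under reader schema v1:
  contact.version := -2
  contact.price := -0.5
  contact.city := "beta"
  attempts := -7 (from writer retries)
  read fails at phone under R1 (no fill)
  => FAILS_AT (phone, R1)

backward: BREAKING [(score, R1), (score, R4)]; forward: BREAKING [(phone, R1)]; decoded: FAILS_AT (phone, R1)


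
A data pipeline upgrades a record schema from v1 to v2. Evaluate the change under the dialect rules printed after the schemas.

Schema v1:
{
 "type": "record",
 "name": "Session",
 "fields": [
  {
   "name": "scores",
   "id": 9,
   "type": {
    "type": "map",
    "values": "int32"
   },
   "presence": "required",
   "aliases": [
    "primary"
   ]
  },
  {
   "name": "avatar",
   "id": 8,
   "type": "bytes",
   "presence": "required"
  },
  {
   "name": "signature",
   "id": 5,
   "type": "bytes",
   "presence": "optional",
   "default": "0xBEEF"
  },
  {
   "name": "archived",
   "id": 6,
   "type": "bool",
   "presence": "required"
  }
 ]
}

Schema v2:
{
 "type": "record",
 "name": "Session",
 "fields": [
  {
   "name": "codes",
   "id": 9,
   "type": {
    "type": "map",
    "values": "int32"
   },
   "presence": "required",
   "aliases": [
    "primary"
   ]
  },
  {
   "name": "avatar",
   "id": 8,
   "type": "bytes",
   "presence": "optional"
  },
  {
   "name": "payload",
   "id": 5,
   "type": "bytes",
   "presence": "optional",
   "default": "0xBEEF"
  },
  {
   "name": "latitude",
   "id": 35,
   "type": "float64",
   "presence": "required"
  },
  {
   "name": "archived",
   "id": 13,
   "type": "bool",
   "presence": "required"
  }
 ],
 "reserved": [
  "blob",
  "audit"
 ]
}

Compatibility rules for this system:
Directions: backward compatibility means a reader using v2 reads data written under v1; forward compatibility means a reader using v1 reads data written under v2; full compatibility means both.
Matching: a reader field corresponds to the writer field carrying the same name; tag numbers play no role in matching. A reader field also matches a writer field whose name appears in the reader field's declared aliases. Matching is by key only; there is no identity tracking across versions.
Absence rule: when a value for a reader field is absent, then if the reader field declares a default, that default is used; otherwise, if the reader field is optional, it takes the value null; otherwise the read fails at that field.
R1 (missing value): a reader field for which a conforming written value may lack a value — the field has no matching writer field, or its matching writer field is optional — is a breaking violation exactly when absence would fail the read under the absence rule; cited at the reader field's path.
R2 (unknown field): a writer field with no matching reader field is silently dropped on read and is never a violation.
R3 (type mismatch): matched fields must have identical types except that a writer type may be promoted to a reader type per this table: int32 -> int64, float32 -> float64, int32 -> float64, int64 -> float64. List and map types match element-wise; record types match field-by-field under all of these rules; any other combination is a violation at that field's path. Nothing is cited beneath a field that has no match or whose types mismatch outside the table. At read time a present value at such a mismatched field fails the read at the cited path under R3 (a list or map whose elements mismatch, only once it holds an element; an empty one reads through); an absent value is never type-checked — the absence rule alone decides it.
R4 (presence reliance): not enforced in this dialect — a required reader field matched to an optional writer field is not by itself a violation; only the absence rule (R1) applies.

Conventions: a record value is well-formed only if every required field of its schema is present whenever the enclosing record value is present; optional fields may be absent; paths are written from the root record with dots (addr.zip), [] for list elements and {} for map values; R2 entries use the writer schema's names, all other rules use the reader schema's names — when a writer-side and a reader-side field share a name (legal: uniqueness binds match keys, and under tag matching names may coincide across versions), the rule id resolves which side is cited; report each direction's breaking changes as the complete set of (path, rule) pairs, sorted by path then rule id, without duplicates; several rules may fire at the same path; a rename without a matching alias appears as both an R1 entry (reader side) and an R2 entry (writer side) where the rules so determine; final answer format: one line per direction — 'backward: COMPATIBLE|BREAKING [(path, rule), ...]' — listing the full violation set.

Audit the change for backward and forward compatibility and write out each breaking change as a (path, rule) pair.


backward: BREAKING [(codes, R1), (latitude, R1)]; forward: BREAKING [(avatar, R1), (scores, R1)]

in Session below, arrows point writer -> reader
backward analysis of Session with v2 as reader and v1 as writer:
  codes has no writer counterpart
  avatar: paired with writer avatar (bytes -> bytes; writer required)
  payload has no writer counterpart
  latitude has no writer counterpart
  archived: paired with writer archived (bool -> bool; writer required)
  scores (writer side), unknown to reader
  signature (writer side), unknown to reader
  rule R1 violated at codes
  rule R1 violated at latitude
  backward on Session therefore BREAKING (2)
forward analysis of Session with v1 as reader and v2 as writer:
  scores has no writer counterpart
  avatar: paired with writer avatar (bytes -> bytes; writer optional)
  signature has no writer counterpart
  archived: paired with writer archived (bool -> bool; writer required)
  codes (writer side), unknown to reader
  payload (writer side), unknown to reader
  latitude (writer side), unknown to reader
  rule R1 violated at avatar
  rule R1 violated at scores
  forward on Session therefore BREAKING (2)


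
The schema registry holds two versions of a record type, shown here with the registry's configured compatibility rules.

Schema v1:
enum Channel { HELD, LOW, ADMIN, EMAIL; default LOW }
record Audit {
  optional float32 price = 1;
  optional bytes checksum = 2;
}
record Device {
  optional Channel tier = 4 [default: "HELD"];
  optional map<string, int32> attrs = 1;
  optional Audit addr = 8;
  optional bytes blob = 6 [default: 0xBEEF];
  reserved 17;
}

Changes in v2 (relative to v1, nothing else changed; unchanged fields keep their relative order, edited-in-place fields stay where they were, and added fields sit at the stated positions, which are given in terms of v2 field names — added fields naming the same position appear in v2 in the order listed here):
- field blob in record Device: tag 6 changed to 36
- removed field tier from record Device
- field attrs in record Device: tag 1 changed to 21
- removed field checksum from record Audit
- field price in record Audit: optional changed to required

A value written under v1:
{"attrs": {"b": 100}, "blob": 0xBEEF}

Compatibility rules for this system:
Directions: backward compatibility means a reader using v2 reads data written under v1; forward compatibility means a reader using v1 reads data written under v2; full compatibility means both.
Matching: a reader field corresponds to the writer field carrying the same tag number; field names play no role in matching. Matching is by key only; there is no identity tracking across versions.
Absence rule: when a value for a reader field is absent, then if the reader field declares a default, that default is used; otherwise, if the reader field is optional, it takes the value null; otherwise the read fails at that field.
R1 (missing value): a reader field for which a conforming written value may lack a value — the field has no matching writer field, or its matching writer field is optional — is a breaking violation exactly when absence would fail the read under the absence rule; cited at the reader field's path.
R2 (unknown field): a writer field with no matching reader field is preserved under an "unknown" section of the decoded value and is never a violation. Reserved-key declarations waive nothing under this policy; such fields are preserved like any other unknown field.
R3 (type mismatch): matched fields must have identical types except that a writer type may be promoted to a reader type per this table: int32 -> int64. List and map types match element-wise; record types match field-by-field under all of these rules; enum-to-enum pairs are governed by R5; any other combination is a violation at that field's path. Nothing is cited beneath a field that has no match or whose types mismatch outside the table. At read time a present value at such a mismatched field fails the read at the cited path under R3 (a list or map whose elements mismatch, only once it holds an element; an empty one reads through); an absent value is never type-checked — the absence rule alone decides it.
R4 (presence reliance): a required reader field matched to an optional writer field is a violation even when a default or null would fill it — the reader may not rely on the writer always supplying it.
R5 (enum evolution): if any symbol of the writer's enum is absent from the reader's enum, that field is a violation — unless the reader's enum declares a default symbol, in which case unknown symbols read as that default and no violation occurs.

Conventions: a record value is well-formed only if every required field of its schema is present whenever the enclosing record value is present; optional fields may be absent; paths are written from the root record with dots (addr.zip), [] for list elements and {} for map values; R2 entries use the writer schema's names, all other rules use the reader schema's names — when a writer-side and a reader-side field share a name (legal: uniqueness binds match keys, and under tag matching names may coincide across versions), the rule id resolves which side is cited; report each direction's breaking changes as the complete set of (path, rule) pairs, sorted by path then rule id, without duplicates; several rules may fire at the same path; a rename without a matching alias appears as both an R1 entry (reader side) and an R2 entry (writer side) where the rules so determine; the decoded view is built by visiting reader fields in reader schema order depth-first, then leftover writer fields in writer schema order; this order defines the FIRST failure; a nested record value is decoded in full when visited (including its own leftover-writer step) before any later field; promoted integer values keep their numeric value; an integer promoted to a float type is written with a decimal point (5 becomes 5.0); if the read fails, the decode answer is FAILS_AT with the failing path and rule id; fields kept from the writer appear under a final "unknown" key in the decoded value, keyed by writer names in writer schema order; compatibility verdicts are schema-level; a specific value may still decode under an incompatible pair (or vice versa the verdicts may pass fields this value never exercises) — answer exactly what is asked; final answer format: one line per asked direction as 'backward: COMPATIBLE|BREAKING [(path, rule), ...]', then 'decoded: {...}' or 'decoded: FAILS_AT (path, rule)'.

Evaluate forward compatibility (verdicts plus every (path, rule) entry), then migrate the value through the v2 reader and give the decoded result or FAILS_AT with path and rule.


each type pair in Device: writer, then reader
forward pass over Device, reader schema v1, writer schema v2:
  tier: no writer-side match
  attrs: no writer-side match
  addr: paired with writer addr (Audit -> Audit; writer optional)
  blob: no writer-side match
  attrs (writer side), unknown to reader
  blob (writer side), unknown to reader
  addr.price: paired with writer addr.price (float32 -> float32; writer required)
  addr.checksum: no writer-side match
  => forward verdict for Device: COMPATIBLE, no violations
decoding the Device value with the v2 reader:
  attrs := null (not supplied -> null)
  addr := null (not supplied -> null)
  blob := 0xBEEF (no value, default fills)
  writer attrs: kept under "unknown"
  writer blob: kept under "unknown"
  => decoded: {"attrs": null, "addr": null, "blob": 0xBEEF, "unknown": {"attrs": {"b": 100}, "blob": 0xBEEF}}
the other Device changes do not affect what is asked:
  removed field checksum from record Audit -> inert for the asked Device verdict: nothing fires
  field price in record Audit: optional changed to required -> fires only in the backward direction of Device, which is not asked here

forward: COMPATIBLE []; decoded: {"attrs": null, "addr": null, "blob": 0xBEEF, "unknown": {"attrs": {"b": 100}, "blob": 0xBEEF}}


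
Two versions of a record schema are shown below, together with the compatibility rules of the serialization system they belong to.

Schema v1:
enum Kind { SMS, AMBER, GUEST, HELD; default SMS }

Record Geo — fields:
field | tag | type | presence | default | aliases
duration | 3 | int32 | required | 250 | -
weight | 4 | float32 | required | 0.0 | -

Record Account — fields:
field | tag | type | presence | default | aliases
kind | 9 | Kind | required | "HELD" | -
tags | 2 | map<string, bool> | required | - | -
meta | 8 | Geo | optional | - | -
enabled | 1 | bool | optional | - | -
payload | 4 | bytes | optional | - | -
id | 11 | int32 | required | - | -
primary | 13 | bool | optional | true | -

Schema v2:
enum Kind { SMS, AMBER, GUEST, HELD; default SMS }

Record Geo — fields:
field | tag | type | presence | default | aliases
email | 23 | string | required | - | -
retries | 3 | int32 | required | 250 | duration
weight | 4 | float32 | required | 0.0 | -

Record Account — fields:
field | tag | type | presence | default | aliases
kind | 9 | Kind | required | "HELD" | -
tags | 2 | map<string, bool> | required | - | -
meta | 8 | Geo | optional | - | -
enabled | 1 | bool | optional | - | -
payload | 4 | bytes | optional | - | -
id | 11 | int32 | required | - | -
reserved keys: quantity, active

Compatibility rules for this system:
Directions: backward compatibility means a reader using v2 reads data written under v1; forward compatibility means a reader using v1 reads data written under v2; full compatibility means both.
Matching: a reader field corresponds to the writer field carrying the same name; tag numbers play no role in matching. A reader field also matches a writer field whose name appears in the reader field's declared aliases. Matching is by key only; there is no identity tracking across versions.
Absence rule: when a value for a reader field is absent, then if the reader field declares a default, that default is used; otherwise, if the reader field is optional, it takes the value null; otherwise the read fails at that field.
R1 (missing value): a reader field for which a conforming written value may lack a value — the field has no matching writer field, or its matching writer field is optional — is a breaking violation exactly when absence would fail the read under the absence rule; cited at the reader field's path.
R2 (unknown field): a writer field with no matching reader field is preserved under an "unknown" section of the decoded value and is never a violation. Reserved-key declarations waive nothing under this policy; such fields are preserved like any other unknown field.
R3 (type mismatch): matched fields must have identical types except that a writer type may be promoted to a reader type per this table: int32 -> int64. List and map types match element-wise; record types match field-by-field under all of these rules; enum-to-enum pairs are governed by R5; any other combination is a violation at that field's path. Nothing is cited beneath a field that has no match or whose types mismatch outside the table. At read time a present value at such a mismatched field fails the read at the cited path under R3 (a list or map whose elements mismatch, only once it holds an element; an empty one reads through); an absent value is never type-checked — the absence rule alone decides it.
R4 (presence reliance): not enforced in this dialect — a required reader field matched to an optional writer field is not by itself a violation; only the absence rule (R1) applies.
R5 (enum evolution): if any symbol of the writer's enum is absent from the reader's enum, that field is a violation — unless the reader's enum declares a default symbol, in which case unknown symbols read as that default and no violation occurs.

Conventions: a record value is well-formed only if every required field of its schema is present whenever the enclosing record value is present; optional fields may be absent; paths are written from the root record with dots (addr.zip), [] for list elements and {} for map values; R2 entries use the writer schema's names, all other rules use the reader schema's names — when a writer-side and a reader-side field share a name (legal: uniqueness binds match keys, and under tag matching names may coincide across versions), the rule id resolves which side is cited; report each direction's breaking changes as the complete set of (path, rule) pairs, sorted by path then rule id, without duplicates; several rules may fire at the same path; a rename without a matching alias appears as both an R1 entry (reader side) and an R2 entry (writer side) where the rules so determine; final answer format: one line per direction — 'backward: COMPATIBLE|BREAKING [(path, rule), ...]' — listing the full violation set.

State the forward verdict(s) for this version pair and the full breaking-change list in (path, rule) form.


arrows below run writer -> reader for Account
checking forward for Account: reader v1 against writer v2:
  kind: paired with writer kind (Kind -> Kind; writer required)
  tags: paired with writer tags (map<string, bool> -> map<string, bool>; writer required)
  meta: paired with writer meta (Geo -> Geo; writer optional)
  enabled: paired with writer enabled (bool -> bool; writer optional)
  payload: paired with writer payload (bytes -> bytes; writer optional)
  id: paired with writer id (int32 -> int32; writer required)
  primary: no writer-side match
  meta.duration: no writer-side match
  meta.weight: paired with writer meta.weight (float32 -> float32; writer required)
  leftover writer field: meta.email
  leftover writer field: meta.retries
  => forward verdict for Account: COMPATIBLE, no violations
checking off the Account differences that do not matter here:
  renamed field duration to retries in record Geo (alias duration declared on the renamed field) -> fires no rule on Account, leaving the asked answer as it is
  removed field primary from record Account -> fires no rule on Account, leaving the asked answer as it is
  added field email to record Geo: required string, tag 23 (in v2 it sits immediately before retries) -> fires only in the backward direction of Account, which is not asked here

forward: COMPATIBLE []
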